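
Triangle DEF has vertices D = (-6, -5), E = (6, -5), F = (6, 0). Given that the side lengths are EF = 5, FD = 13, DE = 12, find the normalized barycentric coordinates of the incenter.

(1/6, 13/30, 2/5)

The incenter has barycentric coordinates proportional to the opposite side lengths: (5 : 13 : 12).
Normalizing by 5+13+12 = 30 gives (1/6, 13/30, 2/5).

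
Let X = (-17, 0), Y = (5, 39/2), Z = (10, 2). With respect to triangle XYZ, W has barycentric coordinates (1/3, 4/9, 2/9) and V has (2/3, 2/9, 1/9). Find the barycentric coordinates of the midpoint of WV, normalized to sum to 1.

Since both coordinate triples sum to 1, the midpoint's barycentrics are the componentwise average.
(1/3+2/3)/2 = 1/2; similarly 1/3 and 1/6.

(1/2, 1/3, 1/6)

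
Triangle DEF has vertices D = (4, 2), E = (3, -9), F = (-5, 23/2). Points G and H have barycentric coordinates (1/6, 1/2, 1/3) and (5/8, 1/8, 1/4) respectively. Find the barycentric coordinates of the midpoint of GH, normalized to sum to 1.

(19/48, 5/16, 7/24)

Since both coordinate triples sum to 1, the midpoint's barycentrics are the componentwise average.
(1/6+5/8)/2 = 19/48; similarly 5/16 and 7/24.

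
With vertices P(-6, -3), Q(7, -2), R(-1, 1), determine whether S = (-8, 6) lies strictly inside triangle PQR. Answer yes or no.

Barycentric coordinates of S: (-19/47, -53/47, 119/47).
The three coordinates are negative, negative, positive; a point is interior exactly when all three are positive.

no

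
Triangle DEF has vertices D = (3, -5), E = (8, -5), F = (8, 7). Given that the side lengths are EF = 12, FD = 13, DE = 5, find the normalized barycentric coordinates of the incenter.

(2/5, 13/30, 1/6)

The incenter has barycentric coordinates proportional to the opposite side lengths: (12 : 13 : 5).
Normalizing by 12+13+5 = 30 gives (2/5, 13/30, 1/6).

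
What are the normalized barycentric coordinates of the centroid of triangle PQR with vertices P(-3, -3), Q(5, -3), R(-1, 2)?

The centroid is the average of the vertices, so each weight is 1/3.

(1/3, 1/3, 1/3)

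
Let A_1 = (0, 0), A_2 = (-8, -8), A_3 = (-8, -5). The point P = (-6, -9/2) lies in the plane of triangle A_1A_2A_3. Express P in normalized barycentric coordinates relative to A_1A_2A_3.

Signed area of the reference triangle: [A_1A_2A_3] = ½·(0·(-8−(-5)) + (-8)·(-5−0) + (-8)·(0−(-8))) = ½·(0 + 40 − 64) = -12.
[PA_2A_3] = ½·((-6)·(-8−(-5)) + (-8)·(-5−(-9/2)) + (-8)·(-9/2−(-8))) = ½·(18 + 4 − 28) = -3, so the A_1-coordinate is (-3)/(-12) = 1/4.
[A_1PA_3] = ½·(0·(-9/2−(-5)) + (-6)·(-5−0) + (-8)·(0−(-9/2))) = ½·(0 + 30 − 36) = -3, so the A_2-coordinate is 1/4.
[A_1A_2P] = ½·(0·(-8−(-9/2)) + (-8)·(-9/2−0) + (-6)·(0−(-8))) = ½·(0 + 36 − 48) = -6, so the A_3-coordinate is 1/2.

(1/4, 1/4, 1/2)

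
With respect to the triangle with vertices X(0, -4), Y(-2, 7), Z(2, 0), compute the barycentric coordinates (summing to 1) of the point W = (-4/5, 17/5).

Signed area of the reference triangle: [XYZ] = ½·(0·(7−0) + (-2)·(0−(-4)) + 2·(-4−7)) = ½·(0 − 8 − 22) = -15.
[WYZ] = ½·((-4/5)·(7−0) + (-2)·(0−(17/5)) + 2·(17/5−7)) = ½·(-28/5 + 34/5 − 36/5) = -3, so the X-coordinate is (-3)/(-15) = 1/5.
[XWZ] = ½·(0·(17/5−0) + (-4/5)·(0−(-4)) + 2·(-4−(17/5))) = ½·(0 − 16/5 − 74/5) = -9, so the Y-coordinate is 3/5.
[XYW] = ½·(0·(7−(17/5)) + (-2)·(17/5−(-4)) + (-4/5)·(-4−7)) = ½·(0 − 74/5 + 44/5) = -3, so the Z-coordinate is 1/5.
Check: 1/5 + 3/5 + 1/5 = 1.

(1/5, 3/5, 1/5)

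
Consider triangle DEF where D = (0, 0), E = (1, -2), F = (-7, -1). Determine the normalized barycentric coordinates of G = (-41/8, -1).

(1/8, 1/8, 3/4)

Signed area of the reference triangle: [DEF] = ½·(0·(-2−(-1)) + 1·(-1−0) + (-7)·(0−(-2))) = ½·(0 − 1 − 14) = -15/2.
[GEF] = ½·((-41/8)·(-2−(-1)) + 1·(-1−(-1)) + (-7)·(-1−(-2))) = ½·(41/8 + 0 − 7) = -15/16, so the D-coordinate is (-15/16)/(-15/2) = 1/8.
[DGF] = ½·(0·(-1−(-1)) + (-41/8)·(-1−0) + (-7)·(0−(-1))) = ½·(0 + 41/8 − 7) = -15/16, so the E-coordinate is 1/8.
[DEG] = ½·(0·(-2−(-1)) + 1·(-1−0) + (-41/8)·(0−(-2))) = ½·(0 − 1 − 41/4) = -45/8, so the F-coordinate is 3/4.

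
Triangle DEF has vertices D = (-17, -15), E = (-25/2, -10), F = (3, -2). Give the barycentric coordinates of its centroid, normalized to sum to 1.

The centroid is the average of the vertices, so each weight is 1/3.

(1/3, 1/3, 1/3)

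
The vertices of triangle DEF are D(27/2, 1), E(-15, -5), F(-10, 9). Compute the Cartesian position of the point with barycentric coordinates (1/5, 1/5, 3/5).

(-63/10, 23/5)

G = (1/5)·D + (1/5)·E + (3/5)·F.
x-coordinate: (1/5)·(27/2) + (1/5)·(-15) + (3/5)·(-10) = -63/10.
y-coordinate: (1/5)·1 + (1/5)·(-5) + (3/5)·9 = 23/5.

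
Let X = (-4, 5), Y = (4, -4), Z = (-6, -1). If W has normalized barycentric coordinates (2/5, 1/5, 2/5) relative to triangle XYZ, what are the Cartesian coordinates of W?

(-16/5, 4/5)

W = (2/5)·X + (1/5)·Y + (2/5)·Z.
x-coordinate: (2/5)·(-4) + (1/5)·4 + (2/5)·(-6) = -16/5.
y-coordinate: (2/5)·5 + (1/5)·(-4) + (2/5)·(-1) = 4/5.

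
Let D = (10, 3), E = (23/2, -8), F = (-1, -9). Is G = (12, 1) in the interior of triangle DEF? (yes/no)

no

Barycentric coordinates of G: (112/139, 46/139, -19/139).
The three coordinates are positive, positive, negative; a point is interior exactly when all three are positive.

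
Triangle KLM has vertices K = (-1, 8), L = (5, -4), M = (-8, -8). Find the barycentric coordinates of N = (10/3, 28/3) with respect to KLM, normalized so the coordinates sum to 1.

(1, 1/3, -1/3)

Signed area of the reference triangle: [KLM] = ½·((-1)·(-4−(-8)) + 5·(-8−8) + (-8)·(8−(-4))) = ½·(-4 − 80 − 96) = -90.
[NLM] = ½·((10/3)·(-4−(-8)) + 5·(-8−(28/3)) + (-8)·(28/3−(-4))) = ½·(40/3 − 260/3 − 320/3) = -90, so the K-coordinate is (-90)/(-90) = 1.
[KNM] = ½·((-1)·(28/3−(-8)) + (10/3)·(-8−8) + (-8)·(8−(28/3))) = ½·(-52/3 − 160/3 + 32/3) = -30, so the L-coordinate is 1/3.
[KLN] = ½·((-1)·(-4−(28/3)) + 5·(28/3−8) + (10/3)·(8−(-4))) = ½·(40/3 + 20/3 + 40) = 30, so the M-coordinate is -1/3.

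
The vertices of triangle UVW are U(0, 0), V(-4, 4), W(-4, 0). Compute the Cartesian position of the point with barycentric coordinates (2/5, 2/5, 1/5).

(-12/5, 8/5)

P = (2/5)·U + (2/5)·V + (1/5)·W.
x-coordinate: (2/5)·0 + (2/5)·(-4) + (1/5)·(-4) = -12/5.
y-coordinate: (2/5)·0 + (2/5)·4 + (1/5)·0 = 8/5.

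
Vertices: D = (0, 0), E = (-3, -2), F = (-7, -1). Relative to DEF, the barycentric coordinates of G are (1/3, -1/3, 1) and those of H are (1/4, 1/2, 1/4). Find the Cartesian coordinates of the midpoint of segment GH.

(-37/8, -19/24)

Barycentric coordinates of the midpoint are the average: (7/24, 1/12, 5/8).
Converting: (7/24)·D + (1/12)·E + (5/8)·F = (-37/8, -19/24).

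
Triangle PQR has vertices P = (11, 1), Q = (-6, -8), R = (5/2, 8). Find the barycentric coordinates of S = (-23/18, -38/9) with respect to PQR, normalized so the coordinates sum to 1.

Signed area of the reference triangle: [PQR] = ½·(11·(-8−8) + (-6)·(8−1) + (5/2)·(1−(-8))) = ½·(-176 − 42 + 45/2) = -391/4.
[SQR] = ½·((-23/18)·(-8−8) + (-6)·(8−(-38/9)) + (5/2)·(-38/9−(-8))) = ½·(184/9 − 220/3 + 85/9) = -391/18, so the P-coordinate is (-391/18)/(-391/4) = 2/9.
[PSR] = ½·(11·(-38/9−8) + (-23/18)·(8−1) + (5/2)·(1−(-38/9))) = ½·(-1210/9 − 161/18 + 235/18) = -391/6, so the Q-coordinate is 2/3.
[PQS] = ½·(11·(-8−(-38/9)) + (-6)·(-38/9−1) + (-23/18)·(1−(-8))) = ½·(-374/9 + 94/3 − 23/2) = -391/36, so the R-coordinate is 1/9.
Check: 2/9 + 2/3 + 1/9 = 1.

(2/9, 2/3, 1/9)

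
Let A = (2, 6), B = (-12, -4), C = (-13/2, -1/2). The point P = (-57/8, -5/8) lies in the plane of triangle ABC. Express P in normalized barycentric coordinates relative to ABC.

Signed area of the reference triangle: [ABC] = ½·(2·(-4−(-1/2)) + (-12)·(-1/2−6) + (-13/2)·(6−(-4))) = ½·(-7 + 78 − 65) = 3.
[PBC] = ½·((-57/8)·(-4−(-1/2)) + (-12)·(-1/2−(-5/8)) + (-13/2)·(-5/8−(-4))) = ½·(399/16 − 3/2 − 351/16) = 3/4, so the A-coordinate is (3/4)/3 = 1/4.
[APC] = ½·(2·(-5/8−(-1/2)) + (-57/8)·(-1/2−6) + (-13/2)·(6−(-5/8))) = ½·(-1/4 + 741/16 − 689/16) = 3/2, so the B-coordinate is 1/2.
[ABP] = ½·(2·(-4−(-5/8)) + (-12)·(-5/8−6) + (-57/8)·(6−(-4))) = ½·(-27/4 + 159/2 − 285/4) = 3/4, so the C-coordinate is 1/4.
Check: 1/4 + 1/2 + 1/4 = 1.

(1/4, 1/2, 1/4)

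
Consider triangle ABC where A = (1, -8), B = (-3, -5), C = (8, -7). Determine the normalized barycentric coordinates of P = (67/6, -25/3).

(1/3, -1/2, 7/6)

Signed area of the reference triangle: [ABC] = ½·(1·(-5−(-7)) + (-3)·(-7−(-8)) + 8·(-8−(-5))) = ½·(2 − 3 − 24) = -25/2.
[PBC] = ½·((67/6)·(-5−(-7)) + (-3)·(-7−(-25/3)) + 8·(-25/3−(-5))) = ½·(67/3 − 4 − 80/3) = -25/6, so the A-coordinate is (-25/6)/(-25/2) = 1/3.
[APC] = ½·(1·(-25/3−(-7)) + (67/6)·(-7−(-8)) + 8·(-8−(-25/3))) = ½·(-4/3 + 67/6 + 8/3) = 25/4, so the B-coordinate is -1/2.
[ABP] = ½·(1·(-5−(-25/3)) + (-3)·(-25/3−(-8)) + (67/6)·(-8−(-5))) = ½·(10/3 + 1 − 67/2) = -175/12, so the C-coordinate is 7/6.
Check: 1/3 − 1/2 + 7/6 = 1.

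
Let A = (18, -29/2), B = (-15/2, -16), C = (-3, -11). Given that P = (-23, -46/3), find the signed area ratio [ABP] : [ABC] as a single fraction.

1/3

[ABC] = ½·(18·(-16−(-11)) + (-15/2)·(-11−(-29/2)) + (-3)·(-29/2−(-16))) = ½·(-90 − 105/4 − 9/2) = -483/8.
[ABP] = ½·(18·(-16−(-46/3)) + (-15/2)·(-46/3−(-29/2)) + (-23)·(-29/2−(-16))) = ½·(-12 + 25/4 − 69/2) = -161/8, so the ratio is (-161/8)/(-483/8) = 1/3.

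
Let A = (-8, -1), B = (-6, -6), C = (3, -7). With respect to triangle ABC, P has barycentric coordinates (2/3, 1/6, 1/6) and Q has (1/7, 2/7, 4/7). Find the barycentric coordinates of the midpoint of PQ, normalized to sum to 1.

(17/42, 19/84, 31/84)

Since both coordinate triples sum to 1, the midpoint's barycentrics are the componentwise average.
(2/3+1/7)/2 = 17/42; similarly 19/84 and 31/84.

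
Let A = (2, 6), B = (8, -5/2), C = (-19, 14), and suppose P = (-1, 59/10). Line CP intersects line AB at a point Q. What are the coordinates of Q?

(7/2, 31/8)

Barycentric coordinates of P with respect to ABC: (3/5, 1/5, 1/5).
On side AB the C-coordinate is zero; dropping P's C-weight 1/5 and renormalizing the remaining 3/5 : 1/5 gives weights 3/4, 1/4 on A, B.
Q = (3/4)·(2, 6) + (1/4)·(8, -5/2) = (7/2, 31/8).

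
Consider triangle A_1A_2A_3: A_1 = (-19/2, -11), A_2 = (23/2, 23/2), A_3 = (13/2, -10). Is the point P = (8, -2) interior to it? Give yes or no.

Barycentric coordinates of P: (31/1356, 253/678, 273/452).
The three coordinates are positive, positive, positive; a point is interior exactly when all three are positive.

yes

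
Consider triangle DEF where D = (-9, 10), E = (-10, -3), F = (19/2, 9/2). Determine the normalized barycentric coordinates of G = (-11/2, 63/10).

Signed area of the reference triangle: [DEF] = ½·((-9)·(-3−(9/2)) + (-10)·(9/2−10) + (19/2)·(10−(-3))) = ½·(135/2 + 55 + 247/2) = 123.
[GEF] = ½·((-11/2)·(-3−(9/2)) + (-10)·(9/2−(63/10)) + (19/2)·(63/10−(-3))) = ½·(165/4 + 18 + 1767/20) = 369/5, so the D-coordinate is (369/5)/123 = 3/5.
[DGF] = ½·((-9)·(63/10−(9/2)) + (-11/2)·(9/2−10) + (19/2)·(10−(63/10))) = ½·(-81/5 + 121/4 + 703/20) = 123/5, so the E-coordinate is 1/5.
[DEG] = ½·((-9)·(-3−(63/10)) + (-10)·(63/10−10) + (-11/2)·(10−(-3))) = ½·(837/10 + 37 − 143/2) = 123/5, so the F-coordinate is 1/5.

(3/5, 1/5, 1/5)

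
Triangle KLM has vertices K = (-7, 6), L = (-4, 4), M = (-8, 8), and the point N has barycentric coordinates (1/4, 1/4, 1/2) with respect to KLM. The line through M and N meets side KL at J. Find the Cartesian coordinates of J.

(-11/2, 5)

Line MN meets KL where the M-coordinate vanishes; zeroing N's M-weight and renormalizing leaves K, L-weights 1/4 : 1/4 → (1/2, 1/2).
So J = (1/2)·K + (1/2)·L = (-11/2, 5).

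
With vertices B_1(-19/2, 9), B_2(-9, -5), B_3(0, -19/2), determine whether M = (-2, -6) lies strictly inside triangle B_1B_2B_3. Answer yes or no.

yes

Barycentric coordinates of M: (2/11, 1/33, 26/33).
The three coordinates are positive, positive, positive; a point is interior exactly when all three are positive.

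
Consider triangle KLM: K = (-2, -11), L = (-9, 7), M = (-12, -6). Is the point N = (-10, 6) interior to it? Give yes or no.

no

Barycentric coordinates of N: (-2/29, 26/29, 5/29).
The three coordinates are negative, positive, positive; a point is interior exactly when all three are positive.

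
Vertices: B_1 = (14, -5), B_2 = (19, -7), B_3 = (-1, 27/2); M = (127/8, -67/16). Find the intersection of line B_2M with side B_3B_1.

Barycentric coordinates of M with respect to B_1B_2B_3: (1/8, 3/4, 1/8).
On side B_3B_1 the B_2-coordinate is zero; dropping M's B_2-weight 3/4 and renormalizing the remaining 1/8 : 1/8 gives weights 1/2, 1/2 on B_3, B_1.
N = (1/2)·(-1, 27/2) + (1/2)·(14, -5) = (13/2, 17/4).

(13/2, 17/4)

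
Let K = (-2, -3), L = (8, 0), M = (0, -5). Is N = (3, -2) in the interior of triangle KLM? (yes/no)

Barycentric coordinates of N: (9/26, 6/13, 5/26).
The three coordinates are positive, positive, positive; a point is interior exactly when all three are positive.

yes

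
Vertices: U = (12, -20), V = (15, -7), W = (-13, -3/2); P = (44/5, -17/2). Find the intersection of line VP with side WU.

(-1/2, -43/4)

Barycentric coordinates of P with respect to UVW: (1/5, 3/5, 1/5).
On side WU the V-coordinate is zero; dropping P's V-weight 3/5 and renormalizing the remaining 1/5 : 1/5 gives weights 1/2, 1/2 on W, U.
Q = (1/2)·(-13, -3/2) + (1/2)·(12, -20) = (-1/2, -43/4).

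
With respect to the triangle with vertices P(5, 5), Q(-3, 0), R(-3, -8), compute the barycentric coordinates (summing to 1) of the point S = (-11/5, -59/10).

Signed area of the reference triangle: [PQR] = ½·(5·(0−(-8)) + (-3)·(-8−5) + (-3)·(5−0)) = ½·(40 + 39 − 15) = 32.
[SQR] = ½·((-11/5)·(0−(-8)) + (-3)·(-8−(-59/10)) + (-3)·(-59/10−0)) = ½·(-88/5 + 63/10 + 177/10) = 16/5, so the P-coordinate is (16/5)/32 = 1/10.
[PSR] = ½·(5·(-59/10−(-8)) + (-11/5)·(-8−5) + (-3)·(5−(-59/10))) = ½·(21/2 + 143/5 − 327/10) = 16/5, so the Q-coordinate is 1/10.
[PQS] = ½·(5·(0−(-59/10)) + (-3)·(-59/10−5) + (-11/5)·(5−0)) = ½·(59/2 + 327/10 − 11) = 128/5, so the R-coordinate is 4/5.
Check: 1/10 + 1/10 + 4/5 = 1.

(1/10, 1/10, 4/5)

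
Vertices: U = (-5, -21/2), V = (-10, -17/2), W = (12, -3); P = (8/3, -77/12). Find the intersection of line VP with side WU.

(26/5, -6)

Barycentric coordinates of P with respect to UVW: (1/3, 1/6, 1/2).
On side WU the V-coordinate is zero; dropping P's V-weight 1/6 and renormalizing the remaining 1/2 : 1/3 gives weights 3/5, 2/5 on W, U.
Q = (3/5)·(12, -3) + (2/5)·(-5, -21/2) = (26/5, -6).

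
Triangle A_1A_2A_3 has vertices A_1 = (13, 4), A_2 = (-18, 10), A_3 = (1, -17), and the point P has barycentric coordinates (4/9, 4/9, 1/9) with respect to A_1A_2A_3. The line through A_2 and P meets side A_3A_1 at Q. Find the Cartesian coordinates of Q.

Line A_2P meets A_3A_1 where the A_2-coordinate vanishes; zeroing P's A_2-weight and renormalizing leaves A_3, A_1-weights 1/9 : 4/9 → (1/5, 4/5).
So Q = (1/5)·A_3 + (4/5)·A_1 = (53/5, -1/5).

(53/5, -1/5)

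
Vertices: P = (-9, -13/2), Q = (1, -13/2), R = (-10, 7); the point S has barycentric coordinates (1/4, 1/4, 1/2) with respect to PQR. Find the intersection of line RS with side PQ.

(-4, -13/2)

Line RS meets PQ where the R-coordinate vanishes; zeroing S's R-weight and renormalizing leaves P, Q-weights 1/4 : 1/4 → (1/2, 1/2).
So T = (1/2)·P + (1/2)·Q = (-4, -13/2).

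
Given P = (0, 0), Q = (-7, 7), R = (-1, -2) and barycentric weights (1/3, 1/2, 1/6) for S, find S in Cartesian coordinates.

S = (1/3)·P + (1/2)·Q + (1/6)·R.
x-coordinate: (1/3)·0 + (1/2)·(-7) + (1/6)·(-1) = -11/3.
y-coordinate: (1/3)·0 + (1/2)·7 + (1/6)·(-2) = 19/6.

(-11/3, 19/6)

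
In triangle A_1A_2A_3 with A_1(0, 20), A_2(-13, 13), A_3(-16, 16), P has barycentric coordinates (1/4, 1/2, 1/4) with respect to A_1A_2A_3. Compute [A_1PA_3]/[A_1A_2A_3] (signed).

1/2

The signed ratio [A_1PA_3]/[A_1A_2A_3] equals the barycentric coordinate of P at vertex A_2, which is 1/2.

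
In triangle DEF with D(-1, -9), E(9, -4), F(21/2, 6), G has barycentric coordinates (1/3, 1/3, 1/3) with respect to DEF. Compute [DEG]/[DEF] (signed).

The signed ratio [DEG]/[DEF] equals the barycentric coordinate of G at vertex F, which is 1/3.

1/3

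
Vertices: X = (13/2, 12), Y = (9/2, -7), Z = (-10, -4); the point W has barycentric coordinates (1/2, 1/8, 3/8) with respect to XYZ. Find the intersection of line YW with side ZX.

(-4/7, 36/7)

Line YW meets ZX where the Y-coordinate vanishes; zeroing W's Y-weight and renormalizing leaves Z, X-weights 3/8 : 1/2 → (3/7, 4/7).
So V = (3/7)·Z + (4/7)·X = (-4/7, 36/7).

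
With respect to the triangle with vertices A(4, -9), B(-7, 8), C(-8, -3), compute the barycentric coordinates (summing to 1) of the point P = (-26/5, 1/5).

(1/5, 2/5, 2/5)

Signed area of the reference triangle: [ABC] = ½·(4·(8−(-3)) + (-7)·(-3−(-9)) + (-8)·(-9−8)) = ½·(44 − 42 + 136) = 69.
[PBC] = ½·((-26/5)·(8−(-3)) + (-7)·(-3−(1/5)) + (-8)·(1/5−8)) = ½·(-286/5 + 112/5 + 312/5) = 69/5, so the A-coordinate is (69/5)/69 = 1/5.
[APC] = ½·(4·(1/5−(-3)) + (-26/5)·(-3−(-9)) + (-8)·(-9−(1/5))) = ½·(64/5 − 156/5 + 368/5) = 138/5, so the B-coordinate is 2/5.
[ABP] = ½·(4·(8−(1/5)) + (-7)·(1/5−(-9)) + (-26/5)·(-9−8)) = ½·(156/5 − 322/5 + 442/5) = 138/5, so the C-coordinate is 2/5.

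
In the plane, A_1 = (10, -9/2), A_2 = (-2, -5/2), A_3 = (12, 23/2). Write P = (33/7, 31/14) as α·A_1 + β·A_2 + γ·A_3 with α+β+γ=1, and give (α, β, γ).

(1/7, 1/2, 5/14)

Signed area of the reference triangle: [A_1A_2A_3] = ½·(10·(-5/2−(23/2)) + (-2)·(23/2−(-9/2)) + 12·(-9/2−(-5/2))) = ½·(-140 − 32 − 24) = -98.
[PA_2A_3] = ½·((33/7)·(-5/2−(23/2)) + (-2)·(23/2−(31/14)) + 12·(31/14−(-5/2))) = ½·(-66 − 130/7 + 396/7) = -14, so the A_1-coordinate is (-14)/(-98) = 1/7.
[A_1PA_3] = ½·(10·(31/14−(23/2)) + (33/7)·(23/2−(-9/2)) + 12·(-9/2−(31/14))) = ½·(-650/7 + 528/7 − 564/7) = -49, so the A_2-coordinate is 1/2.
[A_1A_2P] = ½·(10·(-5/2−(31/14)) + (-2)·(31/14−(-9/2)) + (33/7)·(-9/2−(-5/2))) = ½·(-330/7 − 94/7 − 66/7) = -35, so the A_3-coordinate is 5/14.
Check: 1/7 + 1/2 + 5/14 = 1.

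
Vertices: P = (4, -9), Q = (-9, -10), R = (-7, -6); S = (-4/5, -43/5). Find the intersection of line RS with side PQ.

Barycentric coordinates of S with respect to PQR: (3/5, 1/5, 1/5).
On side PQ the R-coordinate is zero; dropping S's R-weight 1/5 and renormalizing the remaining 3/5 : 1/5 gives weights 3/4, 1/4 on P, Q.
T = (3/4)·(4, -9) + (1/4)·(-9, -10) = (3/4, -37/4).

(3/4, -37/4)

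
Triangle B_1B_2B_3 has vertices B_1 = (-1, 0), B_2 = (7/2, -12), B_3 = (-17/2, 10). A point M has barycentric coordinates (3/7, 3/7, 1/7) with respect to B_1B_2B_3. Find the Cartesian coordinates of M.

M = (3/7)·B_1 + (3/7)·B_2 + (1/7)·B_3.
x-coordinate: (3/7)·(-1) + (3/7)·(7/2) + (1/7)·(-17/2) = -1/7.
y-coordinate: (3/7)·0 + (3/7)·(-12) + (1/7)·10 = -26/7.

(-1/7, -26/7)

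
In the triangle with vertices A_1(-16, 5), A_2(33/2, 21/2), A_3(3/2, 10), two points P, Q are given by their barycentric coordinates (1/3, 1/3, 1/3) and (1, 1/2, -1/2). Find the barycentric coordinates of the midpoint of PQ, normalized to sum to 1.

(2/3, 5/12, -1/12)

Since both coordinate triples sum to 1, the midpoint's barycentrics are the componentwise average.
(1/3+1)/2 = 2/3; similarly 5/12 and -1/12.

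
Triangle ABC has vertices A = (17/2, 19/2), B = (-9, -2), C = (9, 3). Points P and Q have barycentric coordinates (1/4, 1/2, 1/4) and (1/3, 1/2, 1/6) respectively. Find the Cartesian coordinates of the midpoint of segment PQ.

(-7/48, 115/48)

Barycentric coordinates of the midpoint are the average: (7/24, 1/2, 5/24).
Converting: (7/24)·A + (1/2)·B + (5/24)·C = (-7/48, 115/48).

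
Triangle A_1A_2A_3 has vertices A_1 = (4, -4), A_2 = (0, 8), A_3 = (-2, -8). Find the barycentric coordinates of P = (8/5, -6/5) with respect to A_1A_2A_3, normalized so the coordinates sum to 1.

(1/2, 3/10, 1/5)

Signed area of the reference triangle: [A_1A_2A_3] = ½·(4·(8−(-8)) + 0·(-8−(-4)) + (-2)·(-4−8)) = ½·(64 + 0 + 24) = 44.
[PA_2A_3] = ½·((8/5)·(8−(-8)) + 0·(-8−(-6/5)) + (-2)·(-6/5−8)) = ½·(128/5 + 0 + 92/5) = 22, so the A_1-coordinate is 22/44 = 1/2.
[A_1PA_3] = ½·(4·(-6/5−(-8)) + (8/5)·(-8−(-4)) + (-2)·(-4−(-6/5))) = ½·(136/5 − 32/5 + 28/5) = 66/5, so the A_2-coordinate is 3/10.
[A_1A_2P] = ½·(4·(8−(-6/5)) + 0·(-6/5−(-4)) + (8/5)·(-4−8)) = ½·(184/5 + 0 − 96/5) = 44/5, so the A_3-coordinate is 1/5.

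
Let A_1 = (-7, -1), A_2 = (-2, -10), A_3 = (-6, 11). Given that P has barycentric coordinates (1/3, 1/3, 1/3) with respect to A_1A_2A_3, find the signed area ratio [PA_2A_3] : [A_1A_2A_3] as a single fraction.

1/3

The signed ratio [PA_2A_3]/[A_1A_2A_3] equals the barycentric coordinate of P at vertex A_1, which is 1/3.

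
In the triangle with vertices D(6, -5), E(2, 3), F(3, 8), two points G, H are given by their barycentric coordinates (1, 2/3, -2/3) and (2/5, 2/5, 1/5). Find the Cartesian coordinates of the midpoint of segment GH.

(137/30, -113/30)

Barycentric coordinates of the midpoint are the average: (7/10, 8/15, -7/30).
Converting: (7/10)·D + (8/15)·E + (-7/30)·F = (137/30, -113/30).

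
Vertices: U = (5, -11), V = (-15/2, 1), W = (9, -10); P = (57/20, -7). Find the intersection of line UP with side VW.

Barycentric coordinates of P with respect to UVW: (3/10, 3/10, 2/5).
On side VW the U-coordinate is zero; dropping P's U-weight 3/10 and renormalizing the remaining 3/10 : 2/5 gives weights 3/7, 4/7 on V, W.
Q = (3/7)·(-15/2, 1) + (4/7)·(9, -10) = (27/14, -37/7).

(27/14, -37/7)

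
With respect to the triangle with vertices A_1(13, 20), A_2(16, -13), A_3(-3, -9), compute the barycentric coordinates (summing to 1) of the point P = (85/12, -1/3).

(1/3, 1/4, 5/12)

Signed area of the reference triangle: [A_1A_2A_3] = ½·(13·(-13−(-9)) + 16·(-9−20) + (-3)·(20−(-13))) = ½·(-52 − 464 − 99) = -615/2.
[PA_2A_3] = ½·((85/12)·(-13−(-9)) + 16·(-9−(-1/3)) + (-3)·(-1/3−(-13))) = ½·(-85/3 − 416/3 − 38) = -205/2, so the A_1-coordinate is (-205/2)/(-615/2) = 1/3.
[A_1PA_3] = ½·(13·(-1/3−(-9)) + (85/12)·(-9−20) + (-3)·(20−(-1/3))) = ½·(338/3 − 2465/12 − 61) = -615/8, so the A_2-coordinate is 1/4.
[A_1A_2P] = ½·(13·(-13−(-1/3)) + 16·(-1/3−20) + (85/12)·(20−(-13))) = ½·(-494/3 − 976/3 + 935/4) = -1025/8, so the A_3-coordinate is 5/12.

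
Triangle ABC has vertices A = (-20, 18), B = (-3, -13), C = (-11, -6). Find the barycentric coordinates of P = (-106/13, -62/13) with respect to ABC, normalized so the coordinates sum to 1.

(3/13, 8/13, 2/13)

Signed area of the reference triangle: [ABC] = ½·((-20)·(-13−(-6)) + (-3)·(-6−18) + (-11)·(18−(-13))) = ½·(140 + 72 − 341) = -129/2.
[PBC] = ½·((-106/13)·(-13−(-6)) + (-3)·(-6−(-62/13)) + (-11)·(-62/13−(-13))) = ½·(742/13 + 48/13 − 1177/13) = -387/26, so the A-coordinate is (-387/26)/(-129/2) = 3/13.
[APC] = ½·((-20)·(-62/13−(-6)) + (-106/13)·(-6−18) + (-11)·(18−(-62/13))) = ½·(-320/13 + 2544/13 − 3256/13) = -516/13, so the B-coordinate is 8/13.
[ABP] = ½·((-20)·(-13−(-62/13)) + (-3)·(-62/13−18) + (-106/13)·(18−(-13))) = ½·(2140/13 + 888/13 − 3286/13) = -129/13, so the C-coordinate is 2/13.
Check: 3/13 + 8/13 + 2/13 = 1.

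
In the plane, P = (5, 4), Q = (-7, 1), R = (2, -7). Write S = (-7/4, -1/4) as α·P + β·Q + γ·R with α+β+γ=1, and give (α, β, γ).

(1/4, 1/2, 1/4)

Signed area of the reference triangle: [PQR] = ½·(5·(1−(-7)) + (-7)·(-7−4) + 2·(4−1)) = ½·(40 + 77 + 6) = 123/2.
[SQR] = ½·((-7/4)·(1−(-7)) + (-7)·(-7−(-1/4)) + 2·(-1/4−1)) = ½·(-14 + 189/4 − 5/2) = 123/8, so the P-coordinate is (123/8)/(123/2) = 1/4.
[PSR] = ½·(5·(-1/4−(-7)) + (-7/4)·(-7−4) + 2·(4−(-1/4))) = ½·(135/4 + 77/4 + 17/2) = 123/4, so the Q-coordinate is 1/2.
[PQS] = ½·(5·(1−(-1/4)) + (-7)·(-1/4−4) + (-7/4)·(4−1)) = ½·(25/4 + 119/4 − 21/4) = 123/8, so the R-coordinate is 1/4.
Check: 1/4 + 1/2 + 1/4 = 1.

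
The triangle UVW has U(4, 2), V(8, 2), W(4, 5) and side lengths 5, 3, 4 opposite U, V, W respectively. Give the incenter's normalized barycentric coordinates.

(5/12, 1/4, 1/3)

The incenter has barycentric coordinates proportional to the opposite side lengths: (5 : 3 : 4).
Normalizing by 5+3+4 = 12 gives (5/12, 1/4, 1/3).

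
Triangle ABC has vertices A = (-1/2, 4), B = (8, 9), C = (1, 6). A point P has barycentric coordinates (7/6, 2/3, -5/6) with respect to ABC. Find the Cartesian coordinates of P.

P = (7/6)·A + (2/3)·B + (-5/6)·C.
x-coordinate: (7/6)·(-1/2) + (2/3)·8 + (-5/6)·1 = 47/12.
y-coordinate: (7/6)·4 + (2/3)·9 + (-5/6)·6 = 17/3.

(47/12, 17/3)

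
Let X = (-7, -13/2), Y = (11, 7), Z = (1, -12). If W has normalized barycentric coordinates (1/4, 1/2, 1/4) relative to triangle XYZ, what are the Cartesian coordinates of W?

W = (1/4)·X + (1/2)·Y + (1/4)·Z.
x-coordinate: (1/4)·(-7) + (1/2)·11 + (1/4)·1 = 4.
y-coordinate: (1/4)·(-13/2) + (1/2)·7 + (1/4)·(-12) = -9/8.

(4, -9/8)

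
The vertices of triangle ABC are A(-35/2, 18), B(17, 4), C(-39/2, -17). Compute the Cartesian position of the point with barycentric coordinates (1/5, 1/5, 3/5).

(-59/5, -29/5)

P = (1/5)·A + (1/5)·B + (3/5)·C.
x-coordinate: (1/5)·(-35/2) + (1/5)·17 + (3/5)·(-39/2) = -59/5.
y-coordinate: (1/5)·18 + (1/5)·4 + (3/5)·(-17) = -29/5.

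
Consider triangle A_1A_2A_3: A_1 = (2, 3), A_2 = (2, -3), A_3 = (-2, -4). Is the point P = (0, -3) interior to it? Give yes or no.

yes

Barycentric coordinates of P: (1/12, 5/12, 1/2).
The three coordinates are positive, positive, positive; a point is interior exactly when all three are positive.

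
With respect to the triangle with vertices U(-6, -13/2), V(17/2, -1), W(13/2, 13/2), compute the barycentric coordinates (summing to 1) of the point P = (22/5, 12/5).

Signed area of the reference triangle: [UVW] = ½·((-6)·(-1−(13/2)) + (17/2)·(13/2−(-13/2)) + (13/2)·(-13/2−(-1))) = ½·(45 + 221/2 − 143/4) = 479/8.
[PVW] = ½·((22/5)·(-1−(13/2)) + (17/2)·(13/2−(12/5)) + (13/2)·(12/5−(-1))) = ½·(-33 + 697/20 + 221/10) = 479/40, so the U-coordinate is (479/40)/(479/8) = 1/5.
[UPW] = ½·((-6)·(12/5−(13/2)) + (22/5)·(13/2−(-13/2)) + (13/2)·(-13/2−(12/5))) = ½·(123/5 + 286/5 − 1157/20) = 479/40, so the V-coordinate is 1/5.
[UVP] = ½·((-6)·(-1−(12/5)) + (17/2)·(12/5−(-13/2)) + (22/5)·(-13/2−(-1))) = ½·(102/5 + 1513/20 − 121/5) = 1437/40, so the W-coordinate is 3/5.

(1/5, 1/5, 3/5)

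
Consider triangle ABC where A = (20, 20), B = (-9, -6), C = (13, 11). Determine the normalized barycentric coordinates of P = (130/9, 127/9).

(5/9, 1/9, 1/3)

Signed area of the reference triangle: [ABC] = ½·(20·(-6−11) + (-9)·(11−20) + 13·(20−(-6))) = ½·(-340 + 81 + 338) = 79/2.
[PBC] = ½·((130/9)·(-6−11) + (-9)·(11−(127/9)) + 13·(127/9−(-6))) = ½·(-2210/9 + 28 + 2353/9) = 395/18, so the A-coordinate is (395/18)/(79/2) = 5/9.
[APC] = ½·(20·(127/9−11) + (130/9)·(11−20) + 13·(20−(127/9))) = ½·(560/9 − 130 + 689/9) = 79/18, so the B-coordinate is 1/9.
[ABP] = ½·(20·(-6−(127/9)) + (-9)·(127/9−20) + (130/9)·(20−(-6))) = ½·(-3620/9 + 53 + 3380/9) = 79/6, so the C-coordinate is 1/3.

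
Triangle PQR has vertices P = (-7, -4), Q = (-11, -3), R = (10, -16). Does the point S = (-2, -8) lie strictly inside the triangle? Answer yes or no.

Barycentric coordinates of S: (12/31, 8/31, 11/31).
The three coordinates are positive, positive, positive; a point is interior exactly when all three are positive.

yes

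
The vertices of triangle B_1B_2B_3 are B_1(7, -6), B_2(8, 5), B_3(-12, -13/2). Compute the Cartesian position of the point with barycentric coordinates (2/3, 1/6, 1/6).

(4, -17/4)

M = (2/3)·B_1 + (1/6)·B_2 + (1/6)·B_3.
x-coordinate: (2/3)·7 + (1/6)·8 + (1/6)·(-12) = 4.
y-coordinate: (2/3)·(-6) + (1/6)·5 + (1/6)·(-13/2) = -17/4.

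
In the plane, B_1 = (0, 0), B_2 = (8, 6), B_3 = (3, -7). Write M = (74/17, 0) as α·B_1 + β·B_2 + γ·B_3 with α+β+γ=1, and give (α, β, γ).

Signed area of the reference triangle: [B_1B_2B_3] = ½·(0·(6−(-7)) + 8·(-7−0) + 3·(0−6)) = ½·(0 − 56 − 18) = -37.
[MB_2B_3] = ½·((74/17)·(6−(-7)) + 8·(-7−0) + 3·(0−6)) = ½·(962/17 − 56 − 18) = -148/17, so the B_1-coordinate is (-148/17)/(-37) = 4/17.
[B_1MB_3] = ½·(0·(0−(-7)) + (74/17)·(-7−0) + 3·(0−0)) = ½·(0 − 518/17 + 0) = -259/17, so the B_2-coordinate is 7/17.
[B_1B_2M] = ½·(0·(6−0) + 8·(0−0) + (74/17)·(0−6)) = ½·(0 + 0 − 444/17) = -222/17, so the B_3-coordinate is 6/17.
Check: 4/17 + 7/17 + 6/17 = 1.

(4/17, 7/17, 6/17)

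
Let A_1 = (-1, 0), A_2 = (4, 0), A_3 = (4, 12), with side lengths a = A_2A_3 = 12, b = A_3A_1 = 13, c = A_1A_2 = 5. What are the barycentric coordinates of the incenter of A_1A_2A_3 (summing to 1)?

(2/5, 13/30, 1/6)

The incenter has barycentric coordinates proportional to the opposite side lengths: (12 : 13 : 5).
Normalizing by 12+13+5 = 30 gives (2/5, 13/30, 1/6).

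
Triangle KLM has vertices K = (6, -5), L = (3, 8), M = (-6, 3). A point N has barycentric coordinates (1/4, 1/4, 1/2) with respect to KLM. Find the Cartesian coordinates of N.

(-3/4, 9/4)

N = (1/4)·K + (1/4)·L + (1/2)·M.
x-coordinate: (1/4)·6 + (1/4)·3 + (1/2)·(-6) = -3/4.
y-coordinate: (1/4)·(-5) + (1/4)·8 + (1/2)·3 = 9/4.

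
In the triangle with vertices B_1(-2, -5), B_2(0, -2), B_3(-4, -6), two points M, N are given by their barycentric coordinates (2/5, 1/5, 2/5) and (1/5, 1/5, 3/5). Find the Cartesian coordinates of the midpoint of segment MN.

(-13/5, -49/10)

Barycentric coordinates of the midpoint are the average: (3/10, 1/5, 1/2).
Converting: (3/10)·B_1 + (1/5)·B_2 + (1/2)·B_3 = (-13/5, -49/10).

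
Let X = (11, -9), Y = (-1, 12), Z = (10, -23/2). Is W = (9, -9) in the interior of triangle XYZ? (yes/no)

yes

Barycentric coordinates of W: (4/51, 5/51, 14/17).
The three coordinates are positive, positive, positive; a point is interior exactly when all three are positive.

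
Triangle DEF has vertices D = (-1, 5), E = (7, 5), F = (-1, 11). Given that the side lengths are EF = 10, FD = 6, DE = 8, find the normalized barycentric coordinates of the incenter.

The incenter has barycentric coordinates proportional to the opposite side lengths: (10 : 6 : 8).
Normalizing by 10+6+8 = 24 gives (5/12, 1/4, 1/3).

(5/12, 1/4, 1/3)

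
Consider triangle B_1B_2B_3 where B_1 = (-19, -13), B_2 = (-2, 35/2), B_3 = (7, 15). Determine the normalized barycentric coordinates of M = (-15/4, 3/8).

Signed area of the reference triangle: [B_1B_2B_3] = ½·((-19)·(35/2−15) + (-2)·(15−(-13)) + 7·(-13−(35/2))) = ½·(-95/2 − 56 − 427/2) = -317/2.
[MB_2B_3] = ½·((-15/4)·(35/2−15) + (-2)·(15−(3/8)) + 7·(3/8−(35/2))) = ½·(-75/8 − 117/4 − 959/8) = -317/4, so the B_1-coordinate is (-317/4)/(-317/2) = 1/2.
[B_1MB_3] = ½·((-19)·(3/8−15) + (-15/4)·(15−(-13)) + 7·(-13−(3/8))) = ½·(2223/8 − 105 − 749/8) = 317/8, so the B_2-coordinate is -1/4.
[B_1B_2M] = ½·((-19)·(35/2−(3/8)) + (-2)·(3/8−(-13)) + (-15/4)·(-13−(35/2))) = ½·(-2603/8 − 107/4 + 915/8) = -951/8, so the B_3-coordinate is 3/4.

(1/2, -1/4, 3/4)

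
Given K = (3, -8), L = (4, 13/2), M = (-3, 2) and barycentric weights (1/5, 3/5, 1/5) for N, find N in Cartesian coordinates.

(12/5, 27/10)

N = (1/5)·K + (3/5)·L + (1/5)·M.
x-coordinate: (1/5)·3 + (3/5)·4 + (1/5)·(-3) = 12/5.
y-coordinate: (1/5)·(-8) + (3/5)·(13/2) + (1/5)·2 = 27/10.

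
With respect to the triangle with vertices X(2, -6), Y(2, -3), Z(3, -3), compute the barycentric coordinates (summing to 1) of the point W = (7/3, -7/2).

Signed area of the reference triangle: [XYZ] = ½·(2·(-3−(-3)) + 2·(-3−(-6)) + 3·(-6−(-3))) = ½·(0 + 6 − 9) = -3/2.
[WYZ] = ½·((7/3)·(-3−(-3)) + 2·(-3−(-7/2)) + 3·(-7/2−(-3))) = ½·(0 + 1 − 3/2) = -1/4, so the X-coordinate is (-1/4)/(-3/2) = 1/6.
[XWZ] = ½·(2·(-7/2−(-3)) + (7/3)·(-3−(-6)) + 3·(-6−(-7/2))) = ½·(-1 + 7 − 15/2) = -3/4, so the Y-coordinate is 1/2.
[XYW] = ½·(2·(-3−(-7/2)) + 2·(-7/2−(-6)) + (7/3)·(-6−(-3))) = ½·(1 + 5 − 7) = -1/2, so the Z-coordinate is 1/3.
Check: 1/6 + 1/2 + 1/3 = 1.

(1/6, 1/2, 1/3)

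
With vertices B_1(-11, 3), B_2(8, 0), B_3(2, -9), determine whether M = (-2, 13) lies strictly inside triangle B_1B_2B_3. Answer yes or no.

Barycentric coordinates of M: (8/9, 34/27, -31/27).
The three coordinates are positive, positive, negative; a point is interior exactly when all three are positive.

no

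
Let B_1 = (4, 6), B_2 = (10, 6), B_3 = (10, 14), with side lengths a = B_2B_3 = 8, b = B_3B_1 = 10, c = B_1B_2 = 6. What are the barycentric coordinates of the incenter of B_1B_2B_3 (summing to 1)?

(1/3, 5/12, 1/4)

The incenter has barycentric coordinates proportional to the opposite side lengths: (8 : 10 : 6).
Normalizing by 8+10+6 = 24 gives (1/3, 5/12, 1/4).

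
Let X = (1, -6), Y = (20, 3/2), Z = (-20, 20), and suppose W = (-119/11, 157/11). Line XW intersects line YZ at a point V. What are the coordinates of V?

(-12, 163/10)

Barycentric coordinates of W with respect to XYZ: (1/11, 2/11, 8/11).
On side YZ the X-coordinate is zero; dropping W's X-weight 1/11 and renormalizing the remaining 2/11 : 8/11 gives weights 1/5, 4/5 on Y, Z.
V = (1/5)·(20, 3/2) + (4/5)·(-20, 20) = (-12, 163/10).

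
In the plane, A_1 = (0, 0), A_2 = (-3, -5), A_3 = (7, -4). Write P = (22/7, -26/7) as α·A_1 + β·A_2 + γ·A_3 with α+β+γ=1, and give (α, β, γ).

Signed area of the reference triangle: [A_1A_2A_3] = ½·(0·(-5−(-4)) + (-3)·(-4−0) + 7·(0−(-5))) = ½·(0 + 12 + 35) = 47/2.
[PA_2A_3] = ½·((22/7)·(-5−(-4)) + (-3)·(-4−(-26/7)) + 7·(-26/7−(-5))) = ½·(-22/7 + 6/7 + 9) = 47/14, so the A_1-coordinate is (47/14)/(47/2) = 1/7.
[A_1PA_3] = ½·(0·(-26/7−(-4)) + (22/7)·(-4−0) + 7·(0−(-26/7))) = ½·(0 − 88/7 + 26) = 47/7, so the A_2-coordinate is 2/7.
[A_1A_2P] = ½·(0·(-5−(-26/7)) + (-3)·(-26/7−0) + (22/7)·(0−(-5))) = ½·(0 + 78/7 + 110/7) = 94/7, so the A_3-coordinate is 4/7.

(1/7, 2/7, 4/7)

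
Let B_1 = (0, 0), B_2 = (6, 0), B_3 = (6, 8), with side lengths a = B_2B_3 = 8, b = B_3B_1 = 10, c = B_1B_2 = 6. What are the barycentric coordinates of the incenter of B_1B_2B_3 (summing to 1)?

The incenter has barycentric coordinates proportional to the opposite side lengths: (8 : 10 : 6).
Normalizing by 8+10+6 = 24 gives (1/3, 5/12, 1/4).

(1/3, 5/12, 1/4)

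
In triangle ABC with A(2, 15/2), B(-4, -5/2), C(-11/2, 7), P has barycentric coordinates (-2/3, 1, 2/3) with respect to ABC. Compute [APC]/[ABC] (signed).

The signed ratio [APC]/[ABC] equals the barycentric coordinate of P at vertex B, which is 1.

1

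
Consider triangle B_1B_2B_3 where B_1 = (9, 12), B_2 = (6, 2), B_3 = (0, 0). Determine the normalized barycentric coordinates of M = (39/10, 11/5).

(1/10, 1/2, 2/5)

Signed area of the reference triangle: [B_1B_2B_3] = ½·(9·(2−0) + 6·(0−12) + 0·(12−2)) = ½·(18 − 72 + 0) = -27.
[MB_2B_3] = ½·((39/10)·(2−0) + 6·(0−(11/5)) + 0·(11/5−2)) = ½·(39/5 − 66/5 + 0) = -27/10, so the B_1-coordinate is (-27/10)/(-27) = 1/10.
[B_1MB_3] = ½·(9·(11/5−0) + (39/10)·(0−12) + 0·(12−(11/5))) = ½·(99/5 − 234/5 + 0) = -27/2, so the B_2-coordinate is 1/2.
[B_1B_2M] = ½·(9·(2−(11/5)) + 6·(11/5−12) + (39/10)·(12−2)) = ½·(-9/5 − 294/5 + 39) = -54/5, so the B_3-coordinate is 2/5.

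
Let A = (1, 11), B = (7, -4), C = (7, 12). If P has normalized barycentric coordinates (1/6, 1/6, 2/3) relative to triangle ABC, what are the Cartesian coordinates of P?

(6, 55/6)

P = (1/6)·A + (1/6)·B + (2/3)·C.
x-coordinate: (1/6)·1 + (1/6)·7 + (2/3)·7 = 6.
y-coordinate: (1/6)·11 + (1/6)·(-4) + (2/3)·12 = 55/6.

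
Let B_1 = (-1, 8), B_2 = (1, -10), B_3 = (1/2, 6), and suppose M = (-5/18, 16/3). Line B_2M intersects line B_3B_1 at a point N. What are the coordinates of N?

(-7/16, 29/4)

Barycentric coordinates of M with respect to B_1B_2B_3: (5/9, 1/9, 1/3).
On side B_3B_1 the B_2-coordinate is zero; dropping M's B_2-weight 1/9 and renormalizing the remaining 1/3 : 5/9 gives weights 3/8, 5/8 on B_3, B_1.
N = (3/8)·(1/2, 6) + (5/8)·(-1, 8) = (-7/16, 29/4).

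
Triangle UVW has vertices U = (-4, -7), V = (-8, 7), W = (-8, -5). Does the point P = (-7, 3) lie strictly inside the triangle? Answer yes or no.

yes

Barycentric coordinates of P: (1/4, 17/24, 1/24).
The three coordinates are positive, positive, positive; a point is interior exactly when all three are positive.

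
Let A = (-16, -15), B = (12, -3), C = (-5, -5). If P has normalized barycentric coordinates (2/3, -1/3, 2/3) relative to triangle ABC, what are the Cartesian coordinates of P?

P = (2/3)·A + (-1/3)·B + (2/3)·C.
x-coordinate: (2/3)·(-16) + (-1/3)·12 + (2/3)·(-5) = -18.
y-coordinate: (2/3)·(-15) + (-1/3)·(-3) + (2/3)·(-5) = -37/3.

(-18, -37/3)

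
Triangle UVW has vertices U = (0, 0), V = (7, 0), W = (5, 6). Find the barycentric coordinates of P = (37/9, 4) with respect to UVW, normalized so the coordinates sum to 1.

(2/9, 1/9, 2/3)

Signed area of the reference triangle: [UVW] = ½·(0·(0−6) + 7·(6−0) + 5·(0−0)) = ½·(0 + 42 + 0) = 21.
[PVW] = ½·((37/9)·(0−6) + 7·(6−4) + 5·(4−0)) = ½·(-74/3 + 14 + 20) = 14/3, so the U-coordinate is (14/3)/21 = 2/9.
[UPW] = ½·(0·(4−6) + (37/9)·(6−0) + 5·(0−4)) = ½·(0 + 74/3 − 20) = 7/3, so the V-coordinate is 1/9.
[UVP] = ½·(0·(0−4) + 7·(4−0) + (37/9)·(0−0)) = ½·(0 + 28 + 0) = 14, so the W-coordinate is 2/3.
Check: 2/9 + 1/9 + 2/3 = 1.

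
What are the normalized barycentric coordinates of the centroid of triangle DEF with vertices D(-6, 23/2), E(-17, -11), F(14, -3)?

(1/3, 1/3, 1/3)

The centroid is the average of the vertices, so each weight is 1/3.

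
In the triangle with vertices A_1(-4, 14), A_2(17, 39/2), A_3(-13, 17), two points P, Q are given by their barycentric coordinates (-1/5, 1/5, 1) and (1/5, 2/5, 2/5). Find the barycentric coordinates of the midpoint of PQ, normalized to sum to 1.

(0, 3/10, 7/10)

Since both coordinate triples sum to 1, the midpoint's barycentrics are the componentwise average.
(-1/5+1/5)/2 = 0; similarly 3/10 and 7/10.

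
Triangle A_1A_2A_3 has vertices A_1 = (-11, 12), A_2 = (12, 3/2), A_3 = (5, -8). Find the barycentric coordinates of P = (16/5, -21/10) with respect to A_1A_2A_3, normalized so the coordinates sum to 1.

(1/5, 1/5, 3/5)

Signed area of the reference triangle: [A_1A_2A_3] = ½·((-11)·(3/2−(-8)) + 12·(-8−12) + 5·(12−(3/2))) = ½·(-209/2 − 240 + 105/2) = -146.
[PA_2A_3] = ½·((16/5)·(3/2−(-8)) + 12·(-8−(-21/10)) + 5·(-21/10−(3/2))) = ½·(152/5 − 354/5 − 18) = -146/5, so the A_1-coordinate is (-146/5)/(-146) = 1/5.
[A_1PA_3] = ½·((-11)·(-21/10−(-8)) + (16/5)·(-8−12) + 5·(12−(-21/10))) = ½·(-649/10 − 64 + 141/2) = -146/5, so the A_2-coordinate is 1/5.
[A_1A_2P] = ½·((-11)·(3/2−(-21/10)) + 12·(-21/10−12) + (16/5)·(12−(3/2))) = ½·(-198/5 − 846/5 + 168/5) = -438/5, so the A_3-coordinate is 3/5.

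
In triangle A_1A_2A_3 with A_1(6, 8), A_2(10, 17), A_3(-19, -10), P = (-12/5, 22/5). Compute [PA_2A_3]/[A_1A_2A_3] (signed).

1/5

[A_1A_2A_3] = ½·(6·(17−(-10)) + 10·(-10−8) + (-19)·(8−17)) = ½·(162 − 180 + 171) = 153/2.
[PA_2A_3] = ½·((-12/5)·(17−(-10)) + 10·(-10−(22/5)) + (-19)·(22/5−17)) = ½·(-324/5 − 144 + 1197/5) = 153/10, so the ratio is (153/10)/(153/2) = 1/5.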